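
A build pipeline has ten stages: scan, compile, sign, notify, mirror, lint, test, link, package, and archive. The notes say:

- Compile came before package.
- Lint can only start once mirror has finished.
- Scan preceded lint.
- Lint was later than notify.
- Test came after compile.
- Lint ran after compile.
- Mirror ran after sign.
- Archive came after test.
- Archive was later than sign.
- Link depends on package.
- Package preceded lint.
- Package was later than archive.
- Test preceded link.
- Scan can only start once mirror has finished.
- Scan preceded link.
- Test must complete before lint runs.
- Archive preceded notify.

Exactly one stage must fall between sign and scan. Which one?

mirror

Tracing the constraints gives sign → mirror → scan, so mirror sits after sign and before scan.
No other stage is forced both after sign and before scan.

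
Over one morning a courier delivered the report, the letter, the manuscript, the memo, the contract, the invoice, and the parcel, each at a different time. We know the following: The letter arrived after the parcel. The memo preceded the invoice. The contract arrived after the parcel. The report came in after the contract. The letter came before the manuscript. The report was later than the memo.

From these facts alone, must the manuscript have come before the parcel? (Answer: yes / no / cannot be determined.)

Tracing the constraints gives the parcel → the letter → the manuscript, so the parcel must come before the manuscript.
That means the manuscript cannot be before the parcel.

no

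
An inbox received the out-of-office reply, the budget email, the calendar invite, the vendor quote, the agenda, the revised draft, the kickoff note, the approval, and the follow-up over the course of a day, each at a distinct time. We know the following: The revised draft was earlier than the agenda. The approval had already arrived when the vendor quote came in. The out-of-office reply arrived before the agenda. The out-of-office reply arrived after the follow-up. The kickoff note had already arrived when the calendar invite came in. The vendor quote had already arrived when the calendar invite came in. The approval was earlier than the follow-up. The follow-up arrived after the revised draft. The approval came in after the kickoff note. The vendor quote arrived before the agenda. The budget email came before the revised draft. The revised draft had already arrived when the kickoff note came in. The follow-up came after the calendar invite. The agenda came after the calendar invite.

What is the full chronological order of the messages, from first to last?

the budget email, the revised draft, the kickoff note, the approval, the vendor quote, the calendar invite, the follow-up, the out-of-office reply, the agenda

The constraints fix every adjacent pair, so only one ordering works:
the budget email → the revised draft → the kickoff note → the approval → the vendor quote → the calendar invite → the follow-up → the out-of-office reply → the agenda.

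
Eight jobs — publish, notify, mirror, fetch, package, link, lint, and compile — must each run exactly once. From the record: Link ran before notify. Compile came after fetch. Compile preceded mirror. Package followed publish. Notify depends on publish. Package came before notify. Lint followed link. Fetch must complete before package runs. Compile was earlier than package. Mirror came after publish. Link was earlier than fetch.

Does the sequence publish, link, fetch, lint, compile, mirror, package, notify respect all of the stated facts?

Check each stated constraint against the proposed order — e.g. link is ahead of notify; publish is ahead of notify. Every pair is in the required order; nothing is violated.

yes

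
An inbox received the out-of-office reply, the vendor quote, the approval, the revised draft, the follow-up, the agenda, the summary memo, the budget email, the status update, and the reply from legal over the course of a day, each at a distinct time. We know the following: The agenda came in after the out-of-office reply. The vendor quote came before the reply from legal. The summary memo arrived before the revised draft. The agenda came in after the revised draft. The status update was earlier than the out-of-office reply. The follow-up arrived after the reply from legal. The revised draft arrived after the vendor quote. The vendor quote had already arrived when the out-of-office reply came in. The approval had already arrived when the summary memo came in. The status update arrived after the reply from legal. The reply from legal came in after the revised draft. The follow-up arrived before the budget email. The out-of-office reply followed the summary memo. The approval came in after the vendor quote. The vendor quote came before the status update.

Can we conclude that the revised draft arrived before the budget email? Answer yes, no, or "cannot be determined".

yes

Chain the constraints: the revised draft → the reply from legal → the follow-up → the budget email. Each link is directly stated, so the revised draft comes before the budget email.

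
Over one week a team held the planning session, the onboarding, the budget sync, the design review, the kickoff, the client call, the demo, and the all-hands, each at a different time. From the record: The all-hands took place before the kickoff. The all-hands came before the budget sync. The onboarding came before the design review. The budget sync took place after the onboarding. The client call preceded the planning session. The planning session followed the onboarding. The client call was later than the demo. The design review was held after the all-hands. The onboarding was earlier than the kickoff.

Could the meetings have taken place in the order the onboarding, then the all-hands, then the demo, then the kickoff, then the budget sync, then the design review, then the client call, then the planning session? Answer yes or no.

Check each stated constraint against the proposed order — e.g. the onboarding is ahead of the design review; the onboarding is ahead of the planning session. Every pair is in the required order; nothing is violated.

yes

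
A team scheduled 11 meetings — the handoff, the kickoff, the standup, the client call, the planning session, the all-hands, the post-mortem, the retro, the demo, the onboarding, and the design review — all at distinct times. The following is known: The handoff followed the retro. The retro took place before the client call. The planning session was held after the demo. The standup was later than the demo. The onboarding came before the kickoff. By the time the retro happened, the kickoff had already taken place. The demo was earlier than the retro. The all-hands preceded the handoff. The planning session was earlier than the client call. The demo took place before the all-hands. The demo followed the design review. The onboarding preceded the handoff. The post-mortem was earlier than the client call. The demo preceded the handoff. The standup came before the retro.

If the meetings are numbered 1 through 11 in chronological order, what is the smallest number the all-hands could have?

The demo and the design review must both come before the all-hands — 2 forced predecessors.
Nothing else is forced ahead of the all-hands, so its earliest slot is position 2 + 1 = 3.

3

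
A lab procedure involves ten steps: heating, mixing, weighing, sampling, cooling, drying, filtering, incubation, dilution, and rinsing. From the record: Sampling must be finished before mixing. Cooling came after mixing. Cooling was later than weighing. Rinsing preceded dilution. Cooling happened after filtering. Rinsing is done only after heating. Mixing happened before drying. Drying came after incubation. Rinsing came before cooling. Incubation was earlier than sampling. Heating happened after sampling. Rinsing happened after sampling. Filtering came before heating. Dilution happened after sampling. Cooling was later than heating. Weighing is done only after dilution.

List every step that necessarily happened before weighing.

dilution, filtering, heating, incubation, rinsing, sampling

Directly stated before weighing: dilution.
Filtering reaches weighing via filtering → heating → rinsing → dilution → weighing.
Heating reaches weighing via heating → rinsing → dilution → weighing.
Incubation reaches weighing via incubation → sampling → dilution → weighing.
Likewise rinsing and sampling each reach weighing by chaining the stated constraints.
No chain forces drying (or any of the others) ahead of weighing.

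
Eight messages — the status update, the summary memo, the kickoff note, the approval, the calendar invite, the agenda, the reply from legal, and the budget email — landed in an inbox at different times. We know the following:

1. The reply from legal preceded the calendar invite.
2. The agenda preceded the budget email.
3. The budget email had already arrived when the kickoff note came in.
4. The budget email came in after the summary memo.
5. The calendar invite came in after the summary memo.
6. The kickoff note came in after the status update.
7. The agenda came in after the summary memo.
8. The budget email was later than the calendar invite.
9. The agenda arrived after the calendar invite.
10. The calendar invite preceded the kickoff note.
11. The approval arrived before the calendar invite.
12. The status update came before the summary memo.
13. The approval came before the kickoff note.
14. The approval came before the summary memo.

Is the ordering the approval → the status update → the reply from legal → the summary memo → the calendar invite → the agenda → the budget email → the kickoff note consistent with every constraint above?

Check each stated constraint against the proposed order — e.g. the status update is ahead of the kickoff note; the approval is ahead of the kickoff note. Every pair is in the required order; nothing is violated.

yes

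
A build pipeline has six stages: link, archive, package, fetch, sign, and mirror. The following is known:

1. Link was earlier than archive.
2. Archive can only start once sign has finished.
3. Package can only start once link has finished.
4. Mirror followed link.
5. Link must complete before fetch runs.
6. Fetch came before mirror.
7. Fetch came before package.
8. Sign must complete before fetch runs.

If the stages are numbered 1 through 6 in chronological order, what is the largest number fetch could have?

Fetch must come before mirror and package — 2 stages forced after it.
Everything else can be placed before fetch in some valid order, so fetch can sit as late as position 6 − 2 = 4.

4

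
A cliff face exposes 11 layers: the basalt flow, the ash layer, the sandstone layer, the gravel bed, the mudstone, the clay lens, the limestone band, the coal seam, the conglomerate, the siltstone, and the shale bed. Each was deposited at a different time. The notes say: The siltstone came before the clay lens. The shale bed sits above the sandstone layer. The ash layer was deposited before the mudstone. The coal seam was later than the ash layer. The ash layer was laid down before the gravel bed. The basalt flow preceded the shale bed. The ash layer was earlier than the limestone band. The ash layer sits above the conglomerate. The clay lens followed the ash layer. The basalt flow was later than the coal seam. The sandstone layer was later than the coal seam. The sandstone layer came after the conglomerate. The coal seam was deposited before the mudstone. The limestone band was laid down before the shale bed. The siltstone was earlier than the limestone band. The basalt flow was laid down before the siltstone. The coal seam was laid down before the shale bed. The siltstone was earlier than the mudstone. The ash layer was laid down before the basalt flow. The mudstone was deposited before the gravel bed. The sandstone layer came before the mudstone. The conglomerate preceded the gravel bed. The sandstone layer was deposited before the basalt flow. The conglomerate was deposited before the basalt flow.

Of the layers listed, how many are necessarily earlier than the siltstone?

5

Directly stated before the siltstone: the basalt flow.
The ash layer reaches the siltstone via the ash layer → the basalt flow → the siltstone.
The coal seam reaches the siltstone via the coal seam → the basalt flow → the siltstone.
The conglomerate reaches the siltstone via the conglomerate → the basalt flow → the siltstone.
Likewise the sandstone layer reaches the siltstone by chaining the stated constraints.
No chain forces the mudstone (or any of the others) ahead of the siltstone.
That's the ash layer, the basalt flow, the coal seam, the conglomerate, and the sandstone layer — 5 in all.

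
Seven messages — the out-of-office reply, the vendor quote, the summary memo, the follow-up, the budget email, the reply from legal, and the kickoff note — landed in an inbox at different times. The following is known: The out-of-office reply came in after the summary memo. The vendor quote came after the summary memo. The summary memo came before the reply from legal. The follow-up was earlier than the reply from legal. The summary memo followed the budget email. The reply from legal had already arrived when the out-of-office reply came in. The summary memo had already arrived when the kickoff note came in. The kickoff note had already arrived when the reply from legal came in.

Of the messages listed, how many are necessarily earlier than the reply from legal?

Directly stated before the reply from legal: the follow-up, the kickoff note, and the summary memo.
The budget email reaches the reply from legal via the budget email → the summary memo → the reply from legal.
That's the budget email, the follow-up, the kickoff note, and the summary memo — 4 in all.

4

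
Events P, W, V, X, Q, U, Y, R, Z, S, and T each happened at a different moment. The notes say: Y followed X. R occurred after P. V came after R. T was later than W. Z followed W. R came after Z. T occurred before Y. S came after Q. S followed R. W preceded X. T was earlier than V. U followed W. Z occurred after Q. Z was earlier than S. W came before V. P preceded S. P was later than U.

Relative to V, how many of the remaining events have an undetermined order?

3

Forced before V: P, Q, R, T, U, W, and Z.
That leaves S, X, and Y with no forced order relative to V — 3.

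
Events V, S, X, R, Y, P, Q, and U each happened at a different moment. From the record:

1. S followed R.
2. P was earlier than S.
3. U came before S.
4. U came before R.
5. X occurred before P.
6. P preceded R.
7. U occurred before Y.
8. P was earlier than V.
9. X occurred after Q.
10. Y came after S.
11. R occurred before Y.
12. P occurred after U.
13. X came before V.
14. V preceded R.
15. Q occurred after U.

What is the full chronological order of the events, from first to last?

U, Q, X, P, V, R, S, Y

The constraints fix every adjacent pair, so only one ordering works:
U → Q → X → P → V → R → S → Y.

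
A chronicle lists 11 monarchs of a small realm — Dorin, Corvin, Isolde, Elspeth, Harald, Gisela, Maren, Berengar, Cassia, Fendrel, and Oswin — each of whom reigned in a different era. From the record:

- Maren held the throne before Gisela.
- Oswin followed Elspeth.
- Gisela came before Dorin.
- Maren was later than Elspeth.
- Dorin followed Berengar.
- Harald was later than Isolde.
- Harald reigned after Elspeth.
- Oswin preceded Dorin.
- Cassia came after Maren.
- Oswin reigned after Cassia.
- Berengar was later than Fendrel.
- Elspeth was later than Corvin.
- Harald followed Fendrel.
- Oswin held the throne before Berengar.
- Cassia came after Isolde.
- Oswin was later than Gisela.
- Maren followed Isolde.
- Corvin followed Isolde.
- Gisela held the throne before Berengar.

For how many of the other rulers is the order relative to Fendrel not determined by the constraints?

Forced after Fendrel: Berengar, Dorin, and Harald.
That leaves Cassia, Corvin, Elspeth, Gisela, Isolde, Maren, and Oswin with no forced order relative to Fendrel — 7.

7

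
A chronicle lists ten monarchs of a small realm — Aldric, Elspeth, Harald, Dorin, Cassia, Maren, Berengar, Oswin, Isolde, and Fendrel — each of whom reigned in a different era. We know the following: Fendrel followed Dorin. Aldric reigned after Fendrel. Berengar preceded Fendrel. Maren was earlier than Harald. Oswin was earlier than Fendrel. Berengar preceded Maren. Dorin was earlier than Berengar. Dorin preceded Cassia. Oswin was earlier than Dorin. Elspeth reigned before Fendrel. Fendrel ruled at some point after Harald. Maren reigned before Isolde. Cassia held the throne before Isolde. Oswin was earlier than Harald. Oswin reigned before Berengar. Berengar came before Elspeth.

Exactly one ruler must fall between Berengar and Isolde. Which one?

Maren

Tracing the constraints gives Berengar → Maren → Isolde, so Maren sits after Berengar and before Isolde.
No other ruler is forced both after Berengar and before Isolde.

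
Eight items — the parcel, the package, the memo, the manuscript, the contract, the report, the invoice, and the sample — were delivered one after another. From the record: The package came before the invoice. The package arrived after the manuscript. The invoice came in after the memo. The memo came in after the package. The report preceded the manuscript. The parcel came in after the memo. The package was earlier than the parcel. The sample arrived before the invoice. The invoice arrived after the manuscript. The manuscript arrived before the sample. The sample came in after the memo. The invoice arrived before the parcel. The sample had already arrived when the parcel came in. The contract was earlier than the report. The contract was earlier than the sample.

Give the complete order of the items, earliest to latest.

the contract, the report, the manuscript, the package, the memo, the sample, the invoice, the parcel

The constraints fix every adjacent pair, so only one ordering works:
the contract → the report → the manuscript → the package → the memo → the sample → the invoice → the parcel.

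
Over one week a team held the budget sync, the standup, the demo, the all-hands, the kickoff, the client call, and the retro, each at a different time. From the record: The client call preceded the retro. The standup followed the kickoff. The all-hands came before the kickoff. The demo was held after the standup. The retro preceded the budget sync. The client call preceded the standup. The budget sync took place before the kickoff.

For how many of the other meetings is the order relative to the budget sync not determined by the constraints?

1

Forced before the budget sync: the client call and the retro; forced after the budget sync: the demo, the kickoff, and the standup.
That leaves the all-hands with no forced order relative to the budget sync — 1.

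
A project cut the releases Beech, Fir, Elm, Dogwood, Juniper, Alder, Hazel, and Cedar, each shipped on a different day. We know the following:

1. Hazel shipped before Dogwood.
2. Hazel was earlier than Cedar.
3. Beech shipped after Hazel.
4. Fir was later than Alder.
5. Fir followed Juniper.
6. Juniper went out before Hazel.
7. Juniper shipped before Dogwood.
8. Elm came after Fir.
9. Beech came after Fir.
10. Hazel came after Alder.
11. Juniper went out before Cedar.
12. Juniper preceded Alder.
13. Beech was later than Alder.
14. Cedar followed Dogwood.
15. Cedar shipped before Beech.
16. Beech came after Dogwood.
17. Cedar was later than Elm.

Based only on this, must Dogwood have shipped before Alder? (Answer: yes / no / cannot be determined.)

Tracing the constraints gives Alder → Hazel → Dogwood, so Alder must come before Dogwood.
That means Dogwood cannot be before Alder.

no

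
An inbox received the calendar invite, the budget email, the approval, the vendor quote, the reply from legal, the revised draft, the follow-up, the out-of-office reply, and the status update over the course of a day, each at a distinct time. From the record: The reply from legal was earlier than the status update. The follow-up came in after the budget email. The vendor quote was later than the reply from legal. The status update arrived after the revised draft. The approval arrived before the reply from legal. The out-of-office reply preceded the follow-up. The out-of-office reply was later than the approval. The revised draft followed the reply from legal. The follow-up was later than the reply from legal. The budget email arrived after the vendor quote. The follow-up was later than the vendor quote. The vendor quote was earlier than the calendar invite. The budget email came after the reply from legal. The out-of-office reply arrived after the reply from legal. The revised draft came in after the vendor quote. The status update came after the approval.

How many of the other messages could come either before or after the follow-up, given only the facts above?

3

Forced before the follow-up: the approval, the budget email, the out-of-office reply, the reply from legal, and the vendor quote.
That leaves the calendar invite, the revised draft, and the status update with no forced order relative to the follow-up — 3.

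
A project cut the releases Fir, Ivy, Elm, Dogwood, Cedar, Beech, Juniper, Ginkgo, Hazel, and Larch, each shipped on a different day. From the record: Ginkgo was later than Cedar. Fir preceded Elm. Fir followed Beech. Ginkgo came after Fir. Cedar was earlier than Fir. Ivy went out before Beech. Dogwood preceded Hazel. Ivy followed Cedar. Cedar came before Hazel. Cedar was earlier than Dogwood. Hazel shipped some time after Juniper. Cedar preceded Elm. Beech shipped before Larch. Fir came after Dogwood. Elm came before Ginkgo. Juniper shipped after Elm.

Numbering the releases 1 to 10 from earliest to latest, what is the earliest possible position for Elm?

Beech, Cedar, Dogwood, Fir, and Ivy must all come before Elm — 5 forced predecessors.
Nothing else is forced ahead of Elm, so its earliest slot is position 5 + 1 = 6.

6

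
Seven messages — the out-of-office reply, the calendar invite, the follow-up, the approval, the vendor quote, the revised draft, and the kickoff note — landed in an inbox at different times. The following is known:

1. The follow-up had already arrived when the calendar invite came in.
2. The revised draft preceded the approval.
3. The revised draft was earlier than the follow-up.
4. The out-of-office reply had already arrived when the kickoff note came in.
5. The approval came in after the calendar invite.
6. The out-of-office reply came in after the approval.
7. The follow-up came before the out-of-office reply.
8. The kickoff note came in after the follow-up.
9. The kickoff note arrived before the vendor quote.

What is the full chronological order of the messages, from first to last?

the revised draft, the follow-up, the calendar invite, the approval, the out-of-office reply, the kickoff note, the vendor quote

The constraints fix every adjacent pair, so only one ordering works:
the revised draft → the follow-up → the calendar invite → the approval → the out-of-office reply → the kickoff note → the vendor quote.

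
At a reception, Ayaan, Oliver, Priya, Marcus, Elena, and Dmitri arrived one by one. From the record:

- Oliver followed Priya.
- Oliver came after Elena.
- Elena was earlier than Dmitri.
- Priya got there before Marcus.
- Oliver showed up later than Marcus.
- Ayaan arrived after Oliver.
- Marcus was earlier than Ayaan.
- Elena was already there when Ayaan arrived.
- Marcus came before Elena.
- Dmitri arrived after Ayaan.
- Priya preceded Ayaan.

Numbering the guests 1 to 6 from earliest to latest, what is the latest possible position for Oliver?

4

Oliver must come before Ayaan and Dmitri — 2 guests forced after them.
Everything else can be placed before Oliver in some valid order, so Oliver can sit as late as position 6 − 2 = 4.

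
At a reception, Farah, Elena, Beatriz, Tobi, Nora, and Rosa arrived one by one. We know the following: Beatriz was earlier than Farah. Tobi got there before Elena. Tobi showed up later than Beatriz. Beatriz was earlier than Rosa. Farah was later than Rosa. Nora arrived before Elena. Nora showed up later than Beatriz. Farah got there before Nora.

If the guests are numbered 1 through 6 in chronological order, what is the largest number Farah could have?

4

Farah must come before Elena and Nora — 2 guests forced after them.
Everything else can be placed before Farah in some valid order, so Farah can sit as late as position 6 − 2 = 4.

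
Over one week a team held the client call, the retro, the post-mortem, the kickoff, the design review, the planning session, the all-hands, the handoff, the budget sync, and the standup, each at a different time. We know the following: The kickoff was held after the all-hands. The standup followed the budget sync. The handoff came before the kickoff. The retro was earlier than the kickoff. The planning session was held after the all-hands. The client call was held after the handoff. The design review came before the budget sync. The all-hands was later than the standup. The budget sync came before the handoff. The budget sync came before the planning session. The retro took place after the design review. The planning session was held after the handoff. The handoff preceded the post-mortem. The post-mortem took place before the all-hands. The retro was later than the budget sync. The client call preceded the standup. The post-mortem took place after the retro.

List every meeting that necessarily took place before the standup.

Directly stated before the standup: the budget sync and the client call.
The design review reaches the standup via the design review → the budget sync → the standup.
The handoff reaches the standup via the handoff → the client call → the standup.
No chain forces the retro (or any of the others) ahead of the standup.

the budget sync, the client call, the design review, the handoff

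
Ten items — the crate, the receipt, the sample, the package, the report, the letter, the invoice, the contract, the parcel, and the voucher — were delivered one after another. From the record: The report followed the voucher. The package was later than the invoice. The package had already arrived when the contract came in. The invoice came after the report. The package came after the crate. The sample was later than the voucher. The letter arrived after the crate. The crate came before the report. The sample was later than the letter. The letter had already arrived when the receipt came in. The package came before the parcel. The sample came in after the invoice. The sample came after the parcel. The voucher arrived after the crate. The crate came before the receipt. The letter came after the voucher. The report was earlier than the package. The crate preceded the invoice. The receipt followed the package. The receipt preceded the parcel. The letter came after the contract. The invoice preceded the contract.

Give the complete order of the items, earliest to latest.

the crate, the voucher, the report, the invoice, the package, the contract, the letter, the receipt, the parcel, the sample

The constraints fix every adjacent pair, so only one ordering works:
the crate → the voucher → the report → the invoice → the package → the contract → the letter → the receipt → the parcel → the sample.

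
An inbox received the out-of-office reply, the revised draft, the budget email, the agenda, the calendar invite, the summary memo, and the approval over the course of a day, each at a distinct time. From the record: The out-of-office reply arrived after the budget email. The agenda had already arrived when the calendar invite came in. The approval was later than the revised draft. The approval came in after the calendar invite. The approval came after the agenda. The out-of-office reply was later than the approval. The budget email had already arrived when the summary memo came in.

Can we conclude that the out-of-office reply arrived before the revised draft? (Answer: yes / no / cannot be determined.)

no

Tracing the constraints gives the revised draft → the approval → the out-of-office reply, so the revised draft must come before the out-of-office reply.
That means the out-of-office reply cannot be before the revised draft.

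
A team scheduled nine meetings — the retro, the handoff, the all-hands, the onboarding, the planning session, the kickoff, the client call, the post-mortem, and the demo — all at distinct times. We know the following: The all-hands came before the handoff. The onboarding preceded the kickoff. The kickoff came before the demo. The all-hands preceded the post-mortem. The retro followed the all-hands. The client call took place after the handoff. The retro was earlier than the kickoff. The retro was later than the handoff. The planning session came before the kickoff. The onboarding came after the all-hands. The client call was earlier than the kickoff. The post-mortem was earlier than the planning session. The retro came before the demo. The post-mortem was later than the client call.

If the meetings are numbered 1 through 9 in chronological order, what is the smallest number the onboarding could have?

The all-hands must come before the onboarding — 1 forced predecessor.
Nothing else is forced ahead of the onboarding, so its earliest slot is position 1 + 1 = 2.

2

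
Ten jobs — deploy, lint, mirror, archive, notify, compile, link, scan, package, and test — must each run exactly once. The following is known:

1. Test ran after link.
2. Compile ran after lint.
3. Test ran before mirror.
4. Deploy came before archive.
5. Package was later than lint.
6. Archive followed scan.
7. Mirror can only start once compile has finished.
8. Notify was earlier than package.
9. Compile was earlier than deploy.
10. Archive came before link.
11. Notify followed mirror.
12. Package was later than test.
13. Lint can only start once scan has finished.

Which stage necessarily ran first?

scan

Scan has a chain of constraints placing it before every other stage, so scan must be first.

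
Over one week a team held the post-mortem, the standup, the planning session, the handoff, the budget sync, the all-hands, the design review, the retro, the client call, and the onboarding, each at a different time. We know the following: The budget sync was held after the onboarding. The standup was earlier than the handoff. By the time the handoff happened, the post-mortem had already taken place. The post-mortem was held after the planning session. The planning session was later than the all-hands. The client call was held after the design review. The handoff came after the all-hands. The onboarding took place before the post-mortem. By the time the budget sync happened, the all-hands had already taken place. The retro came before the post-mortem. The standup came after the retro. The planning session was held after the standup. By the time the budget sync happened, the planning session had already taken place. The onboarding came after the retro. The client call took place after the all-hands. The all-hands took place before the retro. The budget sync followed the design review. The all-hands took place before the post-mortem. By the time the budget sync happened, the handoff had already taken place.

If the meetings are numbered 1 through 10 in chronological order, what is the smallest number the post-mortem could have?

The all-hands, the onboarding, the planning session, the retro, and the standup must all come before the post-mortem — 5 forced predecessors.
Nothing else is forced ahead of the post-mortem, so its earliest slot is position 5 + 1 = 6.

6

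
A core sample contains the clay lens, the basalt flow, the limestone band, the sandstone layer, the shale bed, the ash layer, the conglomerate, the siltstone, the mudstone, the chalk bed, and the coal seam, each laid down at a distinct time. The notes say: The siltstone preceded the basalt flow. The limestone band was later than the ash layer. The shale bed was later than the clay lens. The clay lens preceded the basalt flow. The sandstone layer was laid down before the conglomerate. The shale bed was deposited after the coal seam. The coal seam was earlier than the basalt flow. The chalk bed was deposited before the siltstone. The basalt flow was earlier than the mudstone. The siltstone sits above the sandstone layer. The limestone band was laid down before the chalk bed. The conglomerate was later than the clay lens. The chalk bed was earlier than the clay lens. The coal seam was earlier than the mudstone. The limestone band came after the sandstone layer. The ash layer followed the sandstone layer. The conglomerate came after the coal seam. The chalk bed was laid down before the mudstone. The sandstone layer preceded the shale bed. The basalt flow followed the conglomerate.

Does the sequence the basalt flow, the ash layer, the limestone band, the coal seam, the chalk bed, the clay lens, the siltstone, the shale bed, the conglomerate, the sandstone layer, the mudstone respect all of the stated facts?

The constraints require the sandstone layer before the conglomerate, but in the proposed sequence the conglomerate appears ahead of the sandstone layer. That one violation is enough.

no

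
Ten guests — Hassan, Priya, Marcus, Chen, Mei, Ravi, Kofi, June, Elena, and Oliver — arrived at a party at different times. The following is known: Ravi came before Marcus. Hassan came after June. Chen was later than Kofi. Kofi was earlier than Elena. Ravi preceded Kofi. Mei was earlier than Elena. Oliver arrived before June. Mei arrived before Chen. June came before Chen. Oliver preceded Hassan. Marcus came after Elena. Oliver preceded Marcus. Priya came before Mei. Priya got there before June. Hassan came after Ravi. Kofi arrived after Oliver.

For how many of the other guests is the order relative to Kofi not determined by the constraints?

Forced before Kofi: Oliver and Ravi; forced after Kofi: Chen, Elena, and Marcus.
That leaves Hassan, June, Mei, and Priya with no forced order relative to Kofi — 4.

4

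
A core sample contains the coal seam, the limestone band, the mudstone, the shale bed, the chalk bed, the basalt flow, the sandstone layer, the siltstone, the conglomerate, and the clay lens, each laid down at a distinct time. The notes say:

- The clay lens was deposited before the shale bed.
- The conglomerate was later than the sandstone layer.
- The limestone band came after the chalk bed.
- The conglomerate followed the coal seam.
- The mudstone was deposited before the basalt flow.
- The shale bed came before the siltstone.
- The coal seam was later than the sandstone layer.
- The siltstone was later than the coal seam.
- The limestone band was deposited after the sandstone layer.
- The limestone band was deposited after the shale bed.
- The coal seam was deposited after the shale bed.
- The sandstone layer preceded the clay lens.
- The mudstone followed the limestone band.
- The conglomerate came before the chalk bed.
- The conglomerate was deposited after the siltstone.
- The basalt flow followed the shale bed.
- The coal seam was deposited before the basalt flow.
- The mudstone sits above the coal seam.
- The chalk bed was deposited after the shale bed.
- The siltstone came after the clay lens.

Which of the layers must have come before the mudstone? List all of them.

the chalk bed, the clay lens, the coal seam, the conglomerate, the limestone band, the sandstone layer, the shale bed, the siltstone

Directly stated before the mudstone: the coal seam and the limestone band.
The chalk bed reaches the mudstone via the chalk bed → the limestone band → the mudstone.
The clay lens reaches the mudstone via the clay lens → the shale bed → the coal seam → the mudstone.
The conglomerate reaches the mudstone via the conglomerate → the chalk bed → the limestone band → the mudstone.
Likewise the sandstone layer, the shale bed, and the siltstone each reach the mudstone by chaining the stated constraints.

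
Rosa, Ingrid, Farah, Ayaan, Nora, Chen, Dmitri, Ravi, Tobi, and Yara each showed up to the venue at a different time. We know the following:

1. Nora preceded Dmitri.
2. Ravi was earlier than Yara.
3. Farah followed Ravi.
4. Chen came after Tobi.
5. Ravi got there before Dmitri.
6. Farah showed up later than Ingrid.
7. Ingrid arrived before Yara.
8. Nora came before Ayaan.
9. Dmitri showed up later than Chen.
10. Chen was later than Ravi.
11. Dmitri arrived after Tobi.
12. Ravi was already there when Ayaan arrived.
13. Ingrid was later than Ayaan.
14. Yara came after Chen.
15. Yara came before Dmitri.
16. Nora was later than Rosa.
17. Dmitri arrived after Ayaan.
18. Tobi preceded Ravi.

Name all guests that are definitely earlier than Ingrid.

Directly stated before Ingrid: Ayaan.
Nora reaches Ingrid via Nora → Ayaan → Ingrid.
Ravi reaches Ingrid via Ravi → Ayaan → Ingrid.
Rosa reaches Ingrid via Rosa → Nora → Ayaan → Ingrid.
Likewise Tobi reaches Ingrid by chaining the stated constraints.
No chain forces Chen (or any of the others) ahead of Ingrid.

Ayaan, Nora, Ravi, Rosa, Tobi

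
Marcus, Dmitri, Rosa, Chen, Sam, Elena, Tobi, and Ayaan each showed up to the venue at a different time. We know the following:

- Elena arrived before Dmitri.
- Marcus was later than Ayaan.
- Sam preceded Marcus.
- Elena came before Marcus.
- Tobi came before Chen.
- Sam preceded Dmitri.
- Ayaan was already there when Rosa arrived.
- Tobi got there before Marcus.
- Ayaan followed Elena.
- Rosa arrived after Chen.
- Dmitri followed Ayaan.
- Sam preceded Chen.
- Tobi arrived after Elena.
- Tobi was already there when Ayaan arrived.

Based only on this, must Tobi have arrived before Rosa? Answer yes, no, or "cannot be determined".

Chain the constraints: Tobi → Ayaan → Rosa. Each link is directly stated, so Tobi comes before Rosa.

yes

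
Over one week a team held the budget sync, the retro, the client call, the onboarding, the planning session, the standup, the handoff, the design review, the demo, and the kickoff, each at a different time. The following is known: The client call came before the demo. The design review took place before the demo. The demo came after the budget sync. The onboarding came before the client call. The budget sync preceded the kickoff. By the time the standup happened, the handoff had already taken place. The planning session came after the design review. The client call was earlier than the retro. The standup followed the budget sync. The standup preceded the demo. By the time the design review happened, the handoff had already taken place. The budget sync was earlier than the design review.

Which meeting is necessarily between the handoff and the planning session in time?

Tracing the constraints gives the handoff → the design review → the planning session, so the design review sits after the handoff and before the planning session.
No other meeting is forced both after the handoff and before the planning session.

the design review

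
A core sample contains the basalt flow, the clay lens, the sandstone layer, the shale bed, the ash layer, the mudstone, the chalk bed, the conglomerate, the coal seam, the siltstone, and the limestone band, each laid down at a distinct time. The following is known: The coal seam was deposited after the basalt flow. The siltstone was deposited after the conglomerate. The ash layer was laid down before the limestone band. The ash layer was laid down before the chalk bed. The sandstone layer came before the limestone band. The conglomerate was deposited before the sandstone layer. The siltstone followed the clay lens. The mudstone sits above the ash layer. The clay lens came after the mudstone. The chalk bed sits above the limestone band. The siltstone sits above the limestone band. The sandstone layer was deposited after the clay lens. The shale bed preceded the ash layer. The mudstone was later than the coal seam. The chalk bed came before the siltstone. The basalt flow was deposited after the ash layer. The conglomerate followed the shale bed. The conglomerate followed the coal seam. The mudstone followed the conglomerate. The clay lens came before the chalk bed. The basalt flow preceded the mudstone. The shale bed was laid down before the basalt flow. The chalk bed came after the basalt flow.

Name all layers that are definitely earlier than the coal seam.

Directly stated before the coal seam: the basalt flow.
The ash layer reaches the coal seam via the ash layer → the basalt flow → the coal seam.
The shale bed reaches the coal seam via the shale bed → the basalt flow → the coal seam.

the ash layer, the basalt flow, the shale bed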